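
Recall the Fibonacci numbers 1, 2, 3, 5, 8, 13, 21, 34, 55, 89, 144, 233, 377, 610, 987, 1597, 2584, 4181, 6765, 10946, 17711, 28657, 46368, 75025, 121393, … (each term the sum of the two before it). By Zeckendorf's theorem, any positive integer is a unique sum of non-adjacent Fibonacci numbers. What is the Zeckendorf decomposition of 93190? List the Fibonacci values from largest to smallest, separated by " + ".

75025 + 17711 + 377 + 55 + 21 + 1

Greedy algorithm:
93190: greatest Fibonacci not exceeding it is 75025, leaving 18165
18165: greatest Fibonacci not exceeding it is 17711, leaving 454
454: greatest Fibonacci not exceeding it is 377, leaving 77
77: greatest Fibonacci not exceeding it is 55, leaving 22
22: greatest Fibonacci not exceeding it is 21, leaving 1
1: greatest Fibonacci not exceeding it is 1, leaving 0
So 93190 = 75025 + 17711 + 377 + 55 + 21 + 1, with no two terms consecutive in the sequence.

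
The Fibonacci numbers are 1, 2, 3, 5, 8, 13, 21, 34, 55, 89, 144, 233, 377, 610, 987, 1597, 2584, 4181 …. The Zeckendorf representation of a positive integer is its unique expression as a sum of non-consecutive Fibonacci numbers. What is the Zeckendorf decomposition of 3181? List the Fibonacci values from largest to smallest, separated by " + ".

Repeatedly subtract the largest Fibonacci number that fits:
2584 ≤ 3181 < 4181, so take 2584; remainder 597
377 ≤ 597 < 610, so take 377; remainder 220
144 ≤ 220 < 233, so take 144; remainder 76
55 ≤ 76 < 89, so take 55; remainder 21
21 ≤ 21 < 34, so take 21; remainder 0
So 3181 = 2584 + 377 + 144 + 55 + 21, with no two terms consecutive in the sequence.

2584 + 377 + 144 + 55 + 21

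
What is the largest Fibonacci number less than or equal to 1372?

987 ≤ 1372 < 1597, so the largest Fibonacci number not exceeding 1372 is 987.

987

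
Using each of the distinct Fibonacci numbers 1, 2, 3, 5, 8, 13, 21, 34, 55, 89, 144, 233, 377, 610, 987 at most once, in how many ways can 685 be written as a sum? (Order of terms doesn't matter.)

685 = 610+55+13+5+2 = 610+34+21+13+5+2 = 377+233+55+13+5+2 = 377+233+34+21+13+5+2 = … (2 more), for 6 in all.

6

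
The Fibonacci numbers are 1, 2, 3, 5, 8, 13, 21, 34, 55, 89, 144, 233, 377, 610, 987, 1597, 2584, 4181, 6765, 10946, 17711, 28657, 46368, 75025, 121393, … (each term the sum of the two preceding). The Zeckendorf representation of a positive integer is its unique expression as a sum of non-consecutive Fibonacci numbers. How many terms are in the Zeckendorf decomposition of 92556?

10

largest Fibonacci ≤ 92556 is 75025; 92556 − 75025 = 17531
largest Fibonacci ≤ 17531 is 10946; 17531 − 10946 = 6585
largest Fibonacci ≤ 6585 is 4181; 6585 − 4181 = 2404
largest Fibonacci ≤ 2404 is 1597; 2404 − 1597 = 807
largest Fibonacci ≤ 807 is 610; 807 − 610 = 197
largest Fibonacci ≤ 197 is 144; 197 − 144 = 53
largest Fibonacci ≤ 53 is 34; 53 − 34 = 19
largest Fibonacci ≤ 19 is 13; 19 − 13 = 6
largest Fibonacci ≤ 6 is 5; 6 − 5 = 1
largest Fibonacci ≤ 1 is 1; 1 − 1 = 0
92556 = 75025 + 10946 + 4181 + 1597 + 610 + 144 + 34 + 13 + 5 + 1, which has 10 terms.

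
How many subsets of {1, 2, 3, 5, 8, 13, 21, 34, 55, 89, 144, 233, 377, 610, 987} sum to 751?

Each representation comes from the Zeckendorf form by replacing some F_k with F_{k−1} + F_{k−2} where possible.
751 = 610+89+34+13+5 = 610+89+34+13+3+2 = 377+233+89+34+13+5 = … (8 more), for 11 in all.

11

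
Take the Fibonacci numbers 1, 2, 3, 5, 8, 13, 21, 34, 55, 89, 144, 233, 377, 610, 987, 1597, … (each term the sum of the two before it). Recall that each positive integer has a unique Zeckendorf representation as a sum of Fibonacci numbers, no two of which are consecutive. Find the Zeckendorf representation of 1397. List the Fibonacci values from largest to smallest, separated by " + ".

987 + 377 + 21 + 8 + 3 + 1

Repeatedly subtract the largest Fibonacci number that fits:
987 ≤ 1397 < 1597, so take 987; remainder 410
377 ≤ 410 < 610, so take 377; remainder 33
21 ≤ 33 < 34, so take 21; remainder 12
8 ≤ 12 < 13, so take 8; remainder 4
3 ≤ 4 < 5, so take 3; remainder 1
1 ≤ 1 < 2, so take 1; remainder 0
So 1397 = 987 + 377 + 21 + 8 + 3 + 1, with no two terms consecutive in the sequence.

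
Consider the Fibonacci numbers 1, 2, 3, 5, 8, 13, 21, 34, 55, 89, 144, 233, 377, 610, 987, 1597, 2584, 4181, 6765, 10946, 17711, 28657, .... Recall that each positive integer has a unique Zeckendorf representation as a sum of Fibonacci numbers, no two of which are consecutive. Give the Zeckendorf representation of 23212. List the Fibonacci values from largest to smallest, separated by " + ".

Repeatedly subtract the largest Fibonacci number that fits:
23212 − 17711 = 5501
5501 − 4181 = 1320
1320 − 987 = 333
333 − 233 = 100
100 − 89 = 11
11 − 8 = 3
3 − 3 = 0
So 23212 = 17711 + 4181 + 987 + 233 + 89 + 8 + 3, with no two terms consecutive in the sequence.

17711 + 4181 + 987 + 233 + 89 + 8 + 3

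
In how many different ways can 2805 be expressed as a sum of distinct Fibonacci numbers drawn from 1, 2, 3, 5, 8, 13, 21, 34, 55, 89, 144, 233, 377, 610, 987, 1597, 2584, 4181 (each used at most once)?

2805 = 2584+144+55+21+1 = 2584+144+55+13+8+1 = 1597+987+144+55+21+1 = 2584+144+55+13+5+3+1 = 2584+144+34+21+13+8+1 = … (18 more), for 23 in all.

23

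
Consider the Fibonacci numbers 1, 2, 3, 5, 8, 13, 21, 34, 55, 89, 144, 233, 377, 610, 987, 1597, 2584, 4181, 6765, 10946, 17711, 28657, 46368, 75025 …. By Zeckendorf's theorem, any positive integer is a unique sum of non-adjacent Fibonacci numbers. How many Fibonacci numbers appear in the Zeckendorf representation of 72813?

72813 − 46368 = 26445
26445 − 17711 = 8734
8734 − 6765 = 1969
1969 − 1597 = 372
372 − 233 = 139
139 − 89 = 50
50 − 34 = 16
16 − 13 = 3
3 − 3 = 0
72813 = 46368 + 17711 + 6765 + 1597 + 233 + 89 + 34 + 13 + 3, which has 9 terms.

9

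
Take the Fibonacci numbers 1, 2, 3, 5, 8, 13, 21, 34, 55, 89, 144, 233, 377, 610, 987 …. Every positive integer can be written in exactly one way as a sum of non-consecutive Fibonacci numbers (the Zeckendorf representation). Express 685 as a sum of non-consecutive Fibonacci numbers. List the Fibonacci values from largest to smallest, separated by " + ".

610 + 55 + 13 + 5 + 2

subtract 610 from 685: 75 remains
subtract 55 from 75: 20 remains
subtract 13 from 20: 7 remains
subtract 5 from 7: 2 remains
subtract 2 from 2: 0 remains
So 685 = 610 + 55 + 13 + 5 + 2, with no two terms consecutive in the sequence.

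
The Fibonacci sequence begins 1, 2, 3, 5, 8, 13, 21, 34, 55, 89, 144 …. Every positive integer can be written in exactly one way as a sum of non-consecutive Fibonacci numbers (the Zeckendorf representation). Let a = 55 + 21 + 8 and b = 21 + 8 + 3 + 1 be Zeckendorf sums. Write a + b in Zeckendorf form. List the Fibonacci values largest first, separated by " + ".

89 + 21 + 5 + 2

The two numbers are 84 and 33, so their sum is 117.
89 ≤ 117 < 144, so take 89; remainder 28
21 ≤ 28 < 34, so take 21; remainder 7
5 ≤ 7 < 8, so take 5; remainder 2
2 ≤ 2 < 3, so take 2; remainder 0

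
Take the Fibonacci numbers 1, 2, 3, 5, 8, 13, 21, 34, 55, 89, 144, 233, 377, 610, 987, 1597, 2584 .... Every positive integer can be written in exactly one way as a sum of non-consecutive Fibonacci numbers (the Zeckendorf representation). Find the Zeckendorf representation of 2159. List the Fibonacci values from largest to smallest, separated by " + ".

1597 + 377 + 144 + 34 + 5 + 2

2159: greatest Fibonacci not exceeding it is 1597, leaving 562
562: greatest Fibonacci not exceeding it is 377, leaving 185
185: greatest Fibonacci not exceeding it is 144, leaving 41
41: greatest Fibonacci not exceeding it is 34, leaving 7
7: greatest Fibonacci not exceeding it is 5, leaving 2
2: greatest Fibonacci not exceeding it is 2, leaving 0
So 2159 = 1597 + 377 + 144 + 34 + 5 + 2, with no two terms consecutive in the sequence.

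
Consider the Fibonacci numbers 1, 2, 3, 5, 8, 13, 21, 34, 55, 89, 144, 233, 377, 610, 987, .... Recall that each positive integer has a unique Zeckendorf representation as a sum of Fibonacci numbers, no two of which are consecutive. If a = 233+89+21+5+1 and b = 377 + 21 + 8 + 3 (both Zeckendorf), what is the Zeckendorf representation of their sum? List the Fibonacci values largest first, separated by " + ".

610 + 144 + 3 + 1

The two numbers are 349 and 409, so their sum is 758.
Repeatedly subtract the largest Fibonacci number that fits:
largest Fibonacci ≤ 758 is 610; 758 − 610 = 148
largest Fibonacci ≤ 148 is 144; 148 − 144 = 4
largest Fibonacci ≤ 4 is 3; 4 − 3 = 1
largest Fibonacci ≤ 1 is 1; 1 − 1 = 0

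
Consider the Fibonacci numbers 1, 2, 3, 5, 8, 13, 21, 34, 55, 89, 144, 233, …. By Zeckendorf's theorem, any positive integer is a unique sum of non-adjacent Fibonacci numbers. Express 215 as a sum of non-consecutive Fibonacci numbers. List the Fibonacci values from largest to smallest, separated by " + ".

subtract 144 from 215: 71 remains
subtract 55 from 71: 16 remains
subtract 13 from 16: 3 remains
subtract 3 from 3: 0 remains
So 215 = 144 + 55 + 13 + 3, with no two terms consecutive in the sequence.

144 + 55 + 13 + 3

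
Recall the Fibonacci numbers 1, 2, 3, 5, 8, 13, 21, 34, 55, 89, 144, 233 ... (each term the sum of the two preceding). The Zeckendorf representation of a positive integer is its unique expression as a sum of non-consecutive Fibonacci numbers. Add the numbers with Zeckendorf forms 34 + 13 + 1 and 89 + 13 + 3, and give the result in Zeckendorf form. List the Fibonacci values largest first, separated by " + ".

The two numbers are 48 and 105, so their sum is 153.
Greedily peel off the largest Fibonacci term at each step:
largest Fibonacci ≤ 153 is 144; 153 − 144 = 9
largest Fibonacci ≤ 9 is 8; 9 − 8 = 1
largest Fibonacci ≤ 1 is 1; 1 − 1 = 0

144 + 8 + 1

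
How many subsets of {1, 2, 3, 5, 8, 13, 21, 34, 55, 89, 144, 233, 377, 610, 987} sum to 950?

15

Starting from the Zeckendorf form and repeatedly splitting a term F_k into F_{k−1} + F_{k−2} (when neither is already used) reaches every representation.
950 = 610+233+89+13+5 = 610+233+89+13+3+2 = 610+233+55+34+13+5 = … (12 more), for 15 in all.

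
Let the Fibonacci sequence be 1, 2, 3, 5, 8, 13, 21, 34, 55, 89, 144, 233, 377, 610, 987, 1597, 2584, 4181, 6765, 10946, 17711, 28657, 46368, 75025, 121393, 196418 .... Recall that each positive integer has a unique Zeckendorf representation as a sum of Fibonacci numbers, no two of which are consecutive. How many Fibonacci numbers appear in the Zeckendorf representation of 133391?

subtract 121393 from 133391: 11998 remains
subtract 10946 from 11998: 1052 remains
subtract 987 from 1052: 65 remains
subtract 55 from 65: 10 remains
subtract 8 from 10: 2 remains
subtract 2 from 2: 0 remains
133391 = 121393 + 10946 + 987 + 55 + 8 + 2, which has 6 terms.

6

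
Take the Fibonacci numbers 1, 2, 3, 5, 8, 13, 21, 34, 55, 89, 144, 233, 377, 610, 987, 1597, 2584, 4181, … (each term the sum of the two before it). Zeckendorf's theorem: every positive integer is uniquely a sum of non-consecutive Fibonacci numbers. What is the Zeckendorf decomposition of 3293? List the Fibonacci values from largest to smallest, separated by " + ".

2584 + 610 + 89 + 8 + 2

take 2584 (≤ 3293); 3293 − 2584 = 709
take 610 (≤ 709); 709 − 610 = 99
take 89 (≤ 99); 99 − 89 = 10
take 8 (≤ 10); 10 − 8 = 2
take 2 (≤ 2); 2 − 2 = 0
So 3293 = 2584 + 610 + 89 + 8 + 2, with no two terms consecutive in the sequence.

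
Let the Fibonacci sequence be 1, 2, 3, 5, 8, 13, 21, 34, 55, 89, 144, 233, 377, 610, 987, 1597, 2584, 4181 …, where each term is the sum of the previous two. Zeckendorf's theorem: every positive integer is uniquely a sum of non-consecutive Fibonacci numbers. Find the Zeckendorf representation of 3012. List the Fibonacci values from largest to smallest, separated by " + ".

2584 + 377 + 34 + 13 + 3 + 1

Repeatedly subtract the largest Fibonacci number that fits:
3012 − 2584 = 428
428 − 377 = 51
51 − 34 = 17
17 − 13 = 4
4 − 3 = 1
1 − 1 = 0
So 3012 = 2584 + 377 + 34 + 13 + 3 + 1, with no two terms consecutive in the sequence.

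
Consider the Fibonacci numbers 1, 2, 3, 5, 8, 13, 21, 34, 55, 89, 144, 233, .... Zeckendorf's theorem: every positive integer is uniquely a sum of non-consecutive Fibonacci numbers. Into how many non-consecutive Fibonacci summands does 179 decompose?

take 144 (≤ 179); 179 − 144 = 35
take 34 (≤ 35); 35 − 34 = 1
take 1 (≤ 1); 1 − 1 = 0
179 = 144 + 34 + 1, which has 3 terms.

3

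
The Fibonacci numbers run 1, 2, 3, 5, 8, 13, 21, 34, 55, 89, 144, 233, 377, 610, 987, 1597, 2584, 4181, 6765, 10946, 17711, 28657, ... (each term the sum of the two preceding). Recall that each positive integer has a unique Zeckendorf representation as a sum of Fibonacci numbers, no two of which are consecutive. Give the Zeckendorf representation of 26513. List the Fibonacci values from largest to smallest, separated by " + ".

26513 − 17711 = 8802
8802 − 6765 = 2037
2037 − 1597 = 440
440 − 377 = 63
63 − 55 = 8
8 − 8 = 0
So 26513 = 17711 + 6765 + 1597 + 377 + 55 + 8, with no two terms consecutive in the sequence.

17711 + 6765 + 1597 + 377 + 55 + 8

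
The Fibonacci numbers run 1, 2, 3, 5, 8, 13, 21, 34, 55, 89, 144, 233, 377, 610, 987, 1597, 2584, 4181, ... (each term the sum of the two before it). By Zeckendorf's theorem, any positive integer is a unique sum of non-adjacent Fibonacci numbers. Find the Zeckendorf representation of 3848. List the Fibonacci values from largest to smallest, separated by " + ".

Greedy algorithm:
subtract 2584 from 3848: 1264 remains
subtract 987 from 1264: 277 remains
subtract 233 from 277: 44 remains
subtract 34 from 44: 10 remains
subtract 8 from 10: 2 remains
subtract 2 from 2: 0 remains
So 3848 = 2584 + 987 + 233 + 34 + 8 + 2, with no two terms consecutive in the sequence.

2584 + 987 + 233 + 34 + 8 + 2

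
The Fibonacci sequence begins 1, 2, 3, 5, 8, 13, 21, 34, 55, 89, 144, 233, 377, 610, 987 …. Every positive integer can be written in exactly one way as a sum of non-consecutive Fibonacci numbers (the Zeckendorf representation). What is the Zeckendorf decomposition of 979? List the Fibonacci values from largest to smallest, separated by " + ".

610 + 233 + 89 + 34 + 13

largest Fibonacci ≤ 979 is 610; 979 − 610 = 369
largest Fibonacci ≤ 369 is 233; 369 − 233 = 136
largest Fibonacci ≤ 136 is 89; 136 − 89 = 47
largest Fibonacci ≤ 47 is 34; 47 − 34 = 13
largest Fibonacci ≤ 13 is 13; 13 − 13 = 0
So 979 = 610 + 233 + 89 + 34 + 13, with no two terms consecutive in the sequence.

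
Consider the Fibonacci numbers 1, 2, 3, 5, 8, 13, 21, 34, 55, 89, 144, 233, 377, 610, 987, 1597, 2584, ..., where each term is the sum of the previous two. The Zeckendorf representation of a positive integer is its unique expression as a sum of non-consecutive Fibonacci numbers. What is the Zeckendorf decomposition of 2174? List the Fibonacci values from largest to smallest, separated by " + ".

take 1597 (≤ 2174); 2174 − 1597 = 577
take 377 (≤ 577); 577 − 377 = 200
take 144 (≤ 200); 200 − 144 = 56
take 55 (≤ 56); 56 − 55 = 1
take 1 (≤ 1); 1 − 1 = 0
So 2174 = 1597 + 377 + 144 + 55 + 1, with no two terms consecutive in the sequence.

1597 + 377 + 144 + 55 + 1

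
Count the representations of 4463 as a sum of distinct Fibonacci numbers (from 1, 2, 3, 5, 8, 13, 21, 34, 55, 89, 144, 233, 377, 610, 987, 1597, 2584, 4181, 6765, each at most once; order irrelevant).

Starting from the Zeckendorf form and repeatedly splitting a term F_k into F_{k−1} + F_{k−2} (when neither is already used) reaches every representation.
4463 = 4181+233+34+13+2 = 4181+233+34+8+5+2 = 4181+144+89+34+13+2 = 2584+1597+233+34+13+2 = 4181+233+21+13+8+5+2 = … (20 more), for 25 in all.

25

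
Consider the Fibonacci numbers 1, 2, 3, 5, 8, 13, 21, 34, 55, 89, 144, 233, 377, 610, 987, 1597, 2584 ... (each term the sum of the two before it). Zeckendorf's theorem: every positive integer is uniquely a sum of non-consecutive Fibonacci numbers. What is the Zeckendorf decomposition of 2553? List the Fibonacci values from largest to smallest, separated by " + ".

subtract 1597 from 2553: 956 remains
subtract 610 from 956: 346 remains
subtract 233 from 346: 113 remains
subtract 89 from 113: 24 remains
subtract 21 from 24: 3 remains
subtract 3 from 3: 0 remains
So 2553 = 1597 + 610 + 233 + 89 + 21 + 3, with no two terms consecutive in the sequence.

1597 + 610 + 233 + 89 + 21 + 3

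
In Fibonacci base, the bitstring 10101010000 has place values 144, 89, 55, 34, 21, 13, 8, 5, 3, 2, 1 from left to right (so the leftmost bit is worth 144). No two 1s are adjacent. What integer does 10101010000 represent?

228

Summing the place values of the 1 bits: 144 + 55 + 21 + 8 = 228.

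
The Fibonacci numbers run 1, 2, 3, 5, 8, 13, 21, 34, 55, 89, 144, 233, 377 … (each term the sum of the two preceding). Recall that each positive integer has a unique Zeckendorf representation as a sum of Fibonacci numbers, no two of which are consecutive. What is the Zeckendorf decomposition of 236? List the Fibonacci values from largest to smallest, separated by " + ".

largest Fibonacci ≤ 236 is 233; 236 − 233 = 3
largest Fibonacci ≤ 3 is 3; 3 − 3 = 0
So 236 = 233 + 3, with no two terms consecutive in the sequence.

233 + 3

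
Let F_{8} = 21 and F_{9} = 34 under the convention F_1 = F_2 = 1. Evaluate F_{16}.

987

By the doubling identity F_{2k} = F_k(2F_{k+1} − F_k): F_{16} = 21·(2·34 − 21) = 21·47 = 987.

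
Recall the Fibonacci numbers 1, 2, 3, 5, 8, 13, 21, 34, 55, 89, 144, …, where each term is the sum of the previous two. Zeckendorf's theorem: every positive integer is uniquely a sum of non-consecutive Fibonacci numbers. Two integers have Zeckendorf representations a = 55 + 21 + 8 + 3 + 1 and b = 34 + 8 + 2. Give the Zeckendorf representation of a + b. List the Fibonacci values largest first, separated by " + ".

The two numbers are 88 and 44, so their sum is 132.
Repeatedly subtract the largest Fibonacci number that fits:
take 89 (≤ 132); 132 − 89 = 43
take 34 (≤ 43); 43 − 34 = 9
take 8 (≤ 9); 9 − 8 = 1
take 1 (≤ 1); 1 − 1 = 0

89 + 34 + 8 + 1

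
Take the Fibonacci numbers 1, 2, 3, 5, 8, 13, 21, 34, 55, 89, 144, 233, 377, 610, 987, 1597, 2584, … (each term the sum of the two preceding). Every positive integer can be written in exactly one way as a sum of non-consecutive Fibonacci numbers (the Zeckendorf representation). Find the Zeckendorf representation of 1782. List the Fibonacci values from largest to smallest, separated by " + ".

1597 + 144 + 34 + 5 + 2

Repeatedly subtract the largest Fibonacci number that fits:
1782: greatest Fibonacci not exceeding it is 1597, leaving 185
185: greatest Fibonacci not exceeding it is 144, leaving 41
41: greatest Fibonacci not exceeding it is 34, leaving 7
7: greatest Fibonacci not exceeding it is 5, leaving 2
2: greatest Fibonacci not exceeding it is 2, leaving 0
So 1782 = 1597 + 144 + 34 + 5 + 2, with no two terms consecutive in the sequence.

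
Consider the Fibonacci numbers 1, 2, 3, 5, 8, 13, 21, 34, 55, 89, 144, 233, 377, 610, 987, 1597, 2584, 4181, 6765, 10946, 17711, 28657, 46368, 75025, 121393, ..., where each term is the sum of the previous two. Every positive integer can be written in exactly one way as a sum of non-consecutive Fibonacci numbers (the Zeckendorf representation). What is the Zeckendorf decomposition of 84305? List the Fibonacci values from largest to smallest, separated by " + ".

84305 − 75025 = 9280
9280 − 6765 = 2515
2515 − 1597 = 918
918 − 610 = 308
308 − 233 = 75
75 − 55 = 20
20 − 13 = 7
7 − 5 = 2
2 − 2 = 0
So 84305 = 75025 + 6765 + 1597 + 610 + 233 + 55 + 13 + 5 + 2, with no two terms consecutive in the sequence.

75025 + 6765 + 1597 + 610 + 233 + 55 + 13 + 5 + 2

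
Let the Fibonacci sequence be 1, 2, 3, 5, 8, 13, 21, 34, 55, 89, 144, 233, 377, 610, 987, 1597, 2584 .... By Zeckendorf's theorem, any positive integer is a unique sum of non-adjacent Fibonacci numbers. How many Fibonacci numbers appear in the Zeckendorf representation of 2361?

Greedy algorithm:
largest Fibonacci ≤ 2361 is 1597; 2361 − 1597 = 764
largest Fibonacci ≤ 764 is 610; 764 − 610 = 154
largest Fibonacci ≤ 154 is 144; 154 − 144 = 10
largest Fibonacci ≤ 10 is 8; 10 − 8 = 2
largest Fibonacci ≤ 2 is 2; 2 − 2 = 0
2361 = 1597 + 610 + 144 + 8 + 2, which has 5 terms.

5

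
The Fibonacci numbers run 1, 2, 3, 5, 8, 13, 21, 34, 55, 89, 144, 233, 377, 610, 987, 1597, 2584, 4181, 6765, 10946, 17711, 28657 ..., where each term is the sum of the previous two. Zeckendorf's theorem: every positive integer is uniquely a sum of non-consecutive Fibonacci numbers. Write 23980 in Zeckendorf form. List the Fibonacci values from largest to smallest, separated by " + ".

17711 + 4181 + 1597 + 377 + 89 + 21 + 3 + 1

Repeatedly subtract the largest Fibonacci number that fits:
subtract 17711 from 23980: 6269 remains
subtract 4181 from 6269: 2088 remains
subtract 1597 from 2088: 491 remains
subtract 377 from 491: 114 remains
subtract 89 from 114: 25 remains
subtract 21 from 25: 4 remains
subtract 3 from 4: 1 remains
subtract 1 from 1: 0 remains
So 23980 = 17711 + 4181 + 1597 + 377 + 89 + 21 + 3 + 1, with no two terms consecutive in the sequence.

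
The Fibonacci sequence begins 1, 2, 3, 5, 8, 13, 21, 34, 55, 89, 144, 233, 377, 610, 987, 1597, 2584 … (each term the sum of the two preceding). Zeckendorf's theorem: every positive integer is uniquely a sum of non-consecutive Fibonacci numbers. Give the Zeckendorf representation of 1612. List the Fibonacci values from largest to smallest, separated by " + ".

1612: greatest Fibonacci not exceeding it is 1597, leaving 15
15: greatest Fibonacci not exceeding it is 13, leaving 2
2: greatest Fibonacci not exceeding it is 2, leaving 0
So 1612 = 1597 + 13 + 2, with no two terms consecutive in the sequence.

1597 + 13 + 2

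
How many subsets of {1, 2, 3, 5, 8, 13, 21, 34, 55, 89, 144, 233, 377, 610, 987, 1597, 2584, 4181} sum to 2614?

16

Starting from the Zeckendorf form and repeatedly splitting a term F_k into F_{k−1} + F_{k−2} (when neither is already used) reaches every representation.
2614 = 2584+21+8+1 = 2584+21+5+3+1 = 1597+987+21+8+1 = 2584+13+8+5+3+1 = 1597+987+21+5+3+1 = … (11 more), for 16 in all.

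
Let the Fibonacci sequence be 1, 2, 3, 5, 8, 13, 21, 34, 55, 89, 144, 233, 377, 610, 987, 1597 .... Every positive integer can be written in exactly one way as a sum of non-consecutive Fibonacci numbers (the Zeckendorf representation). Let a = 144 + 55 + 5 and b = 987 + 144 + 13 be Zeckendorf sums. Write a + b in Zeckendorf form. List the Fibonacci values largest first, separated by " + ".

The two numbers are 204 and 1144, so their sum is 1348.
Greedy algorithm:
subtract 987 from 1348: 361 remains
subtract 233 from 361: 128 remains
subtract 89 from 128: 39 remains
subtract 34 from 39: 5 remains
subtract 5 from 5: 0 remains

987 + 233 + 89 + 34 + 5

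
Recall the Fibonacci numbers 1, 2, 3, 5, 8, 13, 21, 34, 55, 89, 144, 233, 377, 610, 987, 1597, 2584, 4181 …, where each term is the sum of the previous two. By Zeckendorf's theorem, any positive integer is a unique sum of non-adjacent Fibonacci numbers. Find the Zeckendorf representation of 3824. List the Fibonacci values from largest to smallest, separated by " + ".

2584 + 987 + 233 + 13 + 5 + 2

Repeatedly subtract the largest Fibonacci number that fits:
subtract 2584 from 3824: 1240 remains
subtract 987 from 1240: 253 remains
subtract 233 from 253: 20 remains
subtract 13 from 20: 7 remains
subtract 5 from 7: 2 remains
subtract 2 from 2: 0 remains
So 3824 = 2584 + 987 + 233 + 13 + 5 + 2, with no two terms consecutive in the sequence.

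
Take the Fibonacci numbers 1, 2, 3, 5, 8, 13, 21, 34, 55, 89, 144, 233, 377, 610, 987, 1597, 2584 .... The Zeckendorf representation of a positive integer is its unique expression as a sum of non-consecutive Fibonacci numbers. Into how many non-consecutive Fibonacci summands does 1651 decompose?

5

Greedily peel off the largest Fibonacci term at each step:
1651 − 1597 = 54
54 − 34 = 20
20 − 13 = 7
7 − 5 = 2
2 − 2 = 0
1651 = 1597 + 34 + 13 + 5 + 2, which has 5 terms.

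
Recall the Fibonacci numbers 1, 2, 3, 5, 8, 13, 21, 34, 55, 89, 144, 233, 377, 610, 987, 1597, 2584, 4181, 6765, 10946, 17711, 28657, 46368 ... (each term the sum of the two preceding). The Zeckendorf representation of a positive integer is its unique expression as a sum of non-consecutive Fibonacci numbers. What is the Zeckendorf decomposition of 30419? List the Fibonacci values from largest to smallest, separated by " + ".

Greedily peel off the largest Fibonacci term at each step:
subtract 28657 from 30419: 1762 remains
subtract 1597 from 1762: 165 remains
subtract 144 from 165: 21 remains
subtract 21 from 21: 0 remains
So 30419 = 28657 + 1597 + 144 + 21, with no two terms consecutive in the sequence.

28657 + 1597 + 144 + 21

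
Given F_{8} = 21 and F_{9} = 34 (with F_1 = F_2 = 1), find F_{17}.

By F_{2k+1} = F_k² + F_{k+1}²: F_{17} = 21² + 34² = 441 + 1156 = 1597.

1597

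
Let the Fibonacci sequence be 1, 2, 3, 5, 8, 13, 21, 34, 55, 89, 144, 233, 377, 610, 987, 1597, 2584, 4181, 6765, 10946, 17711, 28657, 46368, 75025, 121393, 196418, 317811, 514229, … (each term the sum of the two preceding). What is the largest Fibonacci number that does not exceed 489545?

317811

317811 ≤ 489545 < 514229, so the largest Fibonacci number not exceeding 489545 is 317811.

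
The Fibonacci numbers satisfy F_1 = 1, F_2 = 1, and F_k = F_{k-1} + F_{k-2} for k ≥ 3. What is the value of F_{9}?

34

Iterating the recurrence up to F_{2} = 1 and F_{1} = 1:
F_{3} = F_{2} + F_{1} = 1 + 1 = 2
F_{4} = F_{3} + F_{2} = 2 + 1 = 3
F_{5} = F_{4} + F_{3} = 3 + 2 = 5
F_{6} = F_{5} + F_{4} = 5 + 3 = 8
F_{7} = F_{6} + F_{5} = 8 + 5 = 13
F_{8} = F_{7} + F_{6} = 13 + 8 = 21
F_{9} = F_{8} + F_{7} = 21 + 13 = 34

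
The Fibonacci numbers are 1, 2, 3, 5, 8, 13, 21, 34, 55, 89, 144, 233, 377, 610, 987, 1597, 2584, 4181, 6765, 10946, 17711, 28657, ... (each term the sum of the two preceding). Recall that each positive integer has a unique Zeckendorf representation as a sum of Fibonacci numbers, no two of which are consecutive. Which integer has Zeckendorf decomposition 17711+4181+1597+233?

17711+4181+1597+233 = 23722.

23722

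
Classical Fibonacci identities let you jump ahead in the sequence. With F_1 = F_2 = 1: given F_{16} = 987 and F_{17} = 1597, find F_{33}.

By F_{2k+1} = F_k² + F_{k+1}²: F_{33} = 987² + 1597² = 974169 + 2550409 = 3524578.

3524578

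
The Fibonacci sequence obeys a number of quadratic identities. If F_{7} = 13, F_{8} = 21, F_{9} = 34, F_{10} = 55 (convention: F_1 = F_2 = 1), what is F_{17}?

By the addition formula F_{m+n} = F_m F_{n+1} + F_{m−1} F_n with m=8, n=9: F_{17} = 21·55 + 13·34 = 1155 + 442 = 1597.

1597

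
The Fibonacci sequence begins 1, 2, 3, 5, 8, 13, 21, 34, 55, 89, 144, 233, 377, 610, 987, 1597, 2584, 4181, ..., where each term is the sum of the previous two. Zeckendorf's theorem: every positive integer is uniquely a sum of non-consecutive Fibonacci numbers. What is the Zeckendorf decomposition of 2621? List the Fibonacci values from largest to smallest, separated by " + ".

2584 + 34 + 3

2584 ≤ 2621 < 4181, so take 2584; remainder 37
34 ≤ 37 < 55, so take 34; remainder 3
3 ≤ 3 < 5, so take 3; remainder 0
So 2621 = 2584 + 34 + 3, with no two terms consecutive in the sequence.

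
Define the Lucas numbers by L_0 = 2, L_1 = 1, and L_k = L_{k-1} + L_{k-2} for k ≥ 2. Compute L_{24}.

103682

Iterating the recurrence up to L_{16} = 2207 and L_{15} = 1364:
L_{17} = L_{16} + L_{15} = 2207 + 1364 = 3571
L_{18} = L_{17} + L_{16} = 3571 + 2207 = 5778
L_{19} = L_{18} + L_{17} = 5778 + 3571 = 9349
L_{20} = L_{19} + L_{18} = 9349 + 5778 = 15127
L_{21} = L_{20} + L_{19} = 15127 + 9349 = 24476
L_{22} = L_{21} + L_{20} = 24476 + 15127 = 39603
L_{23} = L_{22} + L_{21} = 39603 + 24476 = 64079
L_{24} = L_{23} + L_{22} = 64079 + 39603 = 103682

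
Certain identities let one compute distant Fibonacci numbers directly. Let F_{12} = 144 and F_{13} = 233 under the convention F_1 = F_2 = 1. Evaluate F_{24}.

46368

By the doubling identity F_{2k} = F_k(2F_{k+1} − F_k): F_{24} = 144·(2·233 − 144) = 144·322 = 46368.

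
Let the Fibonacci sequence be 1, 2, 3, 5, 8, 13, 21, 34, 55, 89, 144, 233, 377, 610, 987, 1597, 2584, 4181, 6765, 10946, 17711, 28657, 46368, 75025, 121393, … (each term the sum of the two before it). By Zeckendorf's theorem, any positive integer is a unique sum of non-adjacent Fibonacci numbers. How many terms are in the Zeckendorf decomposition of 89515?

Greedy algorithm:
89515: greatest Fibonacci not exceeding it is 75025, leaving 14490
14490: greatest Fibonacci not exceeding it is 10946, leaving 3544
3544: greatest Fibonacci not exceeding it is 2584, leaving 960
960: greatest Fibonacci not exceeding it is 610, leaving 350
350: greatest Fibonacci not exceeding it is 233, leaving 117
117: greatest Fibonacci not exceeding it is 89, leaving 28
28: greatest Fibonacci not exceeding it is 21, leaving 7
7: greatest Fibonacci not exceeding it is 5, leaving 2
2: greatest Fibonacci not exceeding it is 2, leaving 0
89515 = 75025 + 10946 + 2584 + 610 + 233 + 89 + 21 + 5 + 2, which has 9 terms.

9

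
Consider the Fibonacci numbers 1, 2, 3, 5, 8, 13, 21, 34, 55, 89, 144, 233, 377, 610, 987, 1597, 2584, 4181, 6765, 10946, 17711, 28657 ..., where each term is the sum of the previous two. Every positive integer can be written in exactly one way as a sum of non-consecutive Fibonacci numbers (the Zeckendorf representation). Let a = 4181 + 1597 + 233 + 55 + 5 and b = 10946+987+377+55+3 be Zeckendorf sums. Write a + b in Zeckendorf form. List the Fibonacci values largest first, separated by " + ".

The two numbers are 6071 and 12368, so their sum is 18439.
Greedy algorithm:
18439: greatest Fibonacci not exceeding it is 17711, leaving 728
728: greatest Fibonacci not exceeding it is 610, leaving 118
118: greatest Fibonacci not exceeding it is 89, leaving 29
29: greatest Fibonacci not exceeding it is 21, leaving 8
8: greatest Fibonacci not exceeding it is 8, leaving 0

17711 + 610 + 89 + 21 + 8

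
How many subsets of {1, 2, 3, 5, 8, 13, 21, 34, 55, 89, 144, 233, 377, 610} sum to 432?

Starting from the Zeckendorf form and repeatedly splitting a term F_k into F_{k−1} + F_{k−2} (when neither is already used) reaches every representation.
432 = 377+55 = 377+34+21 = 233+144+55 = … (11 more), for 14 in all.

14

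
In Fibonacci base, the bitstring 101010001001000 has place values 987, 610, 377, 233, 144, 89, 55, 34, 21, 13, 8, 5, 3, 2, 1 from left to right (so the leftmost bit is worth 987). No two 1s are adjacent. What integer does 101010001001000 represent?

Summing the place values of the 1 bits: 987 + 377 + 144 + 21 + 5 = 1534.

1534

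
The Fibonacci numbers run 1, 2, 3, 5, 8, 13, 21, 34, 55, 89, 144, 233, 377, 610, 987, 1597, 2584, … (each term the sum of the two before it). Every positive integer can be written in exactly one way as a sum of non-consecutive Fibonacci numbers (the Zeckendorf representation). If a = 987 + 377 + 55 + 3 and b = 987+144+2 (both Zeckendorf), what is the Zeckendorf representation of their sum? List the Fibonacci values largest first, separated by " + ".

1597 + 610 + 233 + 89 + 21 + 5

The two numbers are 1422 and 1133, so their sum is 2555.
Greedily peel off the largest Fibonacci term at each step:
largest Fibonacci ≤ 2555 is 1597; 2555 − 1597 = 958
largest Fibonacci ≤ 958 is 610; 958 − 610 = 348
largest Fibonacci ≤ 348 is 233; 348 − 233 = 115
largest Fibonacci ≤ 115 is 89; 115 − 89 = 26
largest Fibonacci ≤ 26 is 21; 26 − 21 = 5
largest Fibonacci ≤ 5 is 5; 5 − 5 = 0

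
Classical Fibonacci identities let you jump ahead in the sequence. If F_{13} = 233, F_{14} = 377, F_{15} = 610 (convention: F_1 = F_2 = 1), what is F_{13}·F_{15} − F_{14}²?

1

233·610 − 377² = 142130 − 142129 = 1. (Cassini's identity: F_{k−1}F_{k+1} − F_k² = (−1)^k.)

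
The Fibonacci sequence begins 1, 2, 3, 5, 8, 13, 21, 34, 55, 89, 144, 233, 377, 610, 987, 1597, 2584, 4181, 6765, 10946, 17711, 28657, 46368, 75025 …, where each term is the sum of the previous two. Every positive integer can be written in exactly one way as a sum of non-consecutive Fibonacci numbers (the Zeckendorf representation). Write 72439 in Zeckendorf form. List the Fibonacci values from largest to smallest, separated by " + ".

largest Fibonacci ≤ 72439 is 46368; 72439 − 46368 = 26071
largest Fibonacci ≤ 26071 is 17711; 26071 − 17711 = 8360
largest Fibonacci ≤ 8360 is 6765; 8360 − 6765 = 1595
largest Fibonacci ≤ 1595 is 987; 1595 − 987 = 608
largest Fibonacci ≤ 608 is 377; 608 − 377 = 231
largest Fibonacci ≤ 231 is 144; 231 − 144 = 87
largest Fibonacci ≤ 87 is 55; 87 − 55 = 32
largest Fibonacci ≤ 32 is 21; 32 − 21 = 11
largest Fibonacci ≤ 11 is 8; 11 − 8 = 3
largest Fibonacci ≤ 3 is 3; 3 − 3 = 0
So 72439 = 46368 + 17711 + 6765 + 987 + 377 + 144 + 55 + 21 + 8 + 3, with no two terms consecutive in the sequence.

46368 + 17711 + 6765 + 987 + 377 + 144 + 55 + 21 + 8 + 3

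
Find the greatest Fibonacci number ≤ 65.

55 ≤ 65 < 89, so the largest Fibonacci number not exceeding 65 is 55.

55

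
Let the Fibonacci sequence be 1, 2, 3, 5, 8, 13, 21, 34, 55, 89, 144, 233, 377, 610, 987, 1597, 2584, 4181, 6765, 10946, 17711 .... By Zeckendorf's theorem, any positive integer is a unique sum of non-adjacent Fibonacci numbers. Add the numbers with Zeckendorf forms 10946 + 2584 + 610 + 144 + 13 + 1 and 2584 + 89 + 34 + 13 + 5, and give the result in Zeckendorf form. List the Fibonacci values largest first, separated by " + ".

10946 + 4181 + 1597 + 233 + 55 + 8 + 3

The two numbers are 14298 and 2725, so their sum is 17023.
Greedy algorithm:
largest Fibonacci ≤ 17023 is 10946; 17023 − 10946 = 6077
largest Fibonacci ≤ 6077 is 4181; 6077 − 4181 = 1896
largest Fibonacci ≤ 1896 is 1597; 1896 − 1597 = 299
largest Fibonacci ≤ 299 is 233; 299 − 233 = 66
largest Fibonacci ≤ 66 is 55; 66 − 55 = 11
largest Fibonacci ≤ 11 is 8; 11 − 8 = 3
largest Fibonacci ≤ 3 is 3; 3 − 3 = 0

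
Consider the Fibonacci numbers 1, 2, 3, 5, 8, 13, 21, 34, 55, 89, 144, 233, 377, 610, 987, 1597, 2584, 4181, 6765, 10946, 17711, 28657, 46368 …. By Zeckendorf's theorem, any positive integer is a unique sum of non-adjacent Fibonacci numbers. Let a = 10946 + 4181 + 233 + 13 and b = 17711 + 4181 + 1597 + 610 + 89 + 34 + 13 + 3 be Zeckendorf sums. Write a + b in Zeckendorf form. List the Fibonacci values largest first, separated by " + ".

The two numbers are 15373 and 24238, so their sum is 39611.
Repeatedly subtract the largest Fibonacci number that fits:
39611 − 28657 = 10954
10954 − 10946 = 8
8 − 8 = 0

28657 + 10946 + 8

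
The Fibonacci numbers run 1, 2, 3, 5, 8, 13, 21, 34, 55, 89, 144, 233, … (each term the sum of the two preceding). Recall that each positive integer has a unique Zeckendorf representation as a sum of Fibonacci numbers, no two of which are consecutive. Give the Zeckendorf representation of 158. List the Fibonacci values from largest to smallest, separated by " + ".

158: greatest Fibonacci not exceeding it is 144, leaving 14
14: greatest Fibonacci not exceeding it is 13, leaving 1
1: greatest Fibonacci not exceeding it is 1, leaving 0
So 158 = 144 + 13 + 1, with no two terms consecutive in the sequence.

144 + 13 + 1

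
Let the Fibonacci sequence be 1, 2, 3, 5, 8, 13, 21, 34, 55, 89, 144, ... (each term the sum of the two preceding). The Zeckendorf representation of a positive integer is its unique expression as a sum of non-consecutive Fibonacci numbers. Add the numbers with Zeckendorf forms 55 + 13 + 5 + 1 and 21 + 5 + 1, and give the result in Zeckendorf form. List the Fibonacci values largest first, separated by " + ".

The two numbers are 74 and 27, so their sum is 101.
101: greatest Fibonacci not exceeding it is 89, leaving 12
12: greatest Fibonacci not exceeding it is 8, leaving 4
4: greatest Fibonacci not exceeding it is 3, leaving 1
1: greatest Fibonacci not exceeding it is 1, leaving 0

89 + 8 + 3 + 1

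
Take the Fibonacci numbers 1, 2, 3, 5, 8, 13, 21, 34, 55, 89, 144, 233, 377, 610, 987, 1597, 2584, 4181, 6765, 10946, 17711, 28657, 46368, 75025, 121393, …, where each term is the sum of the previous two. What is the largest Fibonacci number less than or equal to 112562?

75025 ≤ 112562 < 121393, so the largest Fibonacci number not exceeding 112562 is 75025.

75025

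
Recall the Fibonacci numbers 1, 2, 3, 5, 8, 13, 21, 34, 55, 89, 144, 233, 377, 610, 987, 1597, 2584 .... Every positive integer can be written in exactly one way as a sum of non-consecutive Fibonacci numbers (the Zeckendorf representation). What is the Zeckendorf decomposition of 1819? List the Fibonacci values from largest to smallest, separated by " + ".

1597 + 144 + 55 + 21 + 2

1597 ≤ 1819 < 2584, so take 1597; remainder 222
144 ≤ 222 < 233, so take 144; remainder 78
55 ≤ 78 < 89, so take 55; remainder 23
21 ≤ 23 < 34, so take 21; remainder 2
2 ≤ 2 < 3, so take 2; remainder 0
So 1819 = 1597 + 144 + 55 + 21 + 2, with no two terms consecutive in the sequence.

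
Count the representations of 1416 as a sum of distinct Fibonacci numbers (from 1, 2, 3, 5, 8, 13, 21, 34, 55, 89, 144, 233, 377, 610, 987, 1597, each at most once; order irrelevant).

1416 = 987+377+34+13+5 = 987+377+34+13+3+2 = 987+233+144+34+13+5 = 987+377+34+8+5+3+2 = … (16 more), for 20 in all.

20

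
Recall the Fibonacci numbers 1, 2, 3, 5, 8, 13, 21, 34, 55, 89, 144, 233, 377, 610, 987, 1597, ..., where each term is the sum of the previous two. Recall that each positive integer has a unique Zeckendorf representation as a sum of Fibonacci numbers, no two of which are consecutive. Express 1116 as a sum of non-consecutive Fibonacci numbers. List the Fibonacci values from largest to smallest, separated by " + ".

987 + 89 + 34 + 5 + 1

subtract 987 from 1116: 129 remains
subtract 89 from 129: 40 remains
subtract 34 from 40: 6 remains
subtract 5 from 6: 1 remains
subtract 1 from 1: 0 remains
So 1116 = 987 + 89 + 34 + 5 + 1, with no two terms consecutive in the sequence.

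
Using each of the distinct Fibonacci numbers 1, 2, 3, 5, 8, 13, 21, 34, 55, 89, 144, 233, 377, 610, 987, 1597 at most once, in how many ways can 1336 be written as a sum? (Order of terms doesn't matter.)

24

1336 = 987+233+89+21+5+1 = 987+233+89+21+3+2+1 = 987+233+89+13+8+5+1 = 987+233+55+34+21+5+1 = … (20 more), for 24 in all.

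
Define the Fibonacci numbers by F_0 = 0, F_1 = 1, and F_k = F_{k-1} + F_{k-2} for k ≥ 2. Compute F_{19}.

Iterating the recurrence up to F_{11} = 89 and F_{10} = 55:
F_{12} = F_{11} + F_{10} = 89 + 55 = 144
F_{13} = F_{12} + F_{11} = 144 + 89 = 233
F_{14} = F_{13} + F_{12} = 233 + 144 = 377
F_{15} = F_{14} + F_{13} = 377 + 233 = 610
F_{16} = F_{15} + F_{14} = 610 + 377 = 987
F_{17} = F_{16} + F_{15} = 987 + 610 = 1597
F_{18} = F_{17} + F_{16} = 1597 + 987 = 2584
F_{19} = F_{18} + F_{17} = 2584 + 1597 = 4181

4181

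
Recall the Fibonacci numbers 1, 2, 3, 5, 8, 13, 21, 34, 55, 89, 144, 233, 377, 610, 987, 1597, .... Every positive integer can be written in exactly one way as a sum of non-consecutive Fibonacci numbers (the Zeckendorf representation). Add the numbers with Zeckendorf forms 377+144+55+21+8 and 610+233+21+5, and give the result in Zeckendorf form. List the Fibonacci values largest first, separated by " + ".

987 + 377 + 89 + 21

The two numbers are 605 and 869, so their sum is 1474.
1474 − 987 = 487
487 − 377 = 110
110 − 89 = 21
21 − 21 = 0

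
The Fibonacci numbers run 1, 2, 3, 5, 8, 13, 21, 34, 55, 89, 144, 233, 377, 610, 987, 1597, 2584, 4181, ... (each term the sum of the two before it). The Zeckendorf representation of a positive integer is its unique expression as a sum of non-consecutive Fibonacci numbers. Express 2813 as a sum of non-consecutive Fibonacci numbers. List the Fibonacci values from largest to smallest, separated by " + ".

2584 ≤ 2813 < 4181, so take 2584; remainder 229
144 ≤ 229 < 233, so take 144; remainder 85
55 ≤ 85 < 89, so take 55; remainder 30
21 ≤ 30 < 34, so take 21; remainder 9
8 ≤ 9 < 13, so take 8; remainder 1
1 ≤ 1 < 2, so take 1; remainder 0
So 2813 = 2584 + 144 + 55 + 21 + 8 + 1, with no two terms consecutive in the sequence.

2584 + 144 + 55 + 21 + 8 + 1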